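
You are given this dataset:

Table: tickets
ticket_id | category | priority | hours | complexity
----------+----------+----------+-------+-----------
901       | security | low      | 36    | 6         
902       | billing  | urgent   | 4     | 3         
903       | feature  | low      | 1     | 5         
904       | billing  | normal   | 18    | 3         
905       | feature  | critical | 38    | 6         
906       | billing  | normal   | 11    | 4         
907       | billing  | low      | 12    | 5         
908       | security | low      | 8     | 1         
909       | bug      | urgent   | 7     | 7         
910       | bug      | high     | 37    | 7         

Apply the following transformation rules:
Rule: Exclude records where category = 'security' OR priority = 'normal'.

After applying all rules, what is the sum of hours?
99

Step 1: Find records where category = 'security' OR priority = 'normal'
Step 2: 4 records match, summing to 73
Step 3: Original sum: 172
Step 4: Remaining sum = 172 - 73 = 99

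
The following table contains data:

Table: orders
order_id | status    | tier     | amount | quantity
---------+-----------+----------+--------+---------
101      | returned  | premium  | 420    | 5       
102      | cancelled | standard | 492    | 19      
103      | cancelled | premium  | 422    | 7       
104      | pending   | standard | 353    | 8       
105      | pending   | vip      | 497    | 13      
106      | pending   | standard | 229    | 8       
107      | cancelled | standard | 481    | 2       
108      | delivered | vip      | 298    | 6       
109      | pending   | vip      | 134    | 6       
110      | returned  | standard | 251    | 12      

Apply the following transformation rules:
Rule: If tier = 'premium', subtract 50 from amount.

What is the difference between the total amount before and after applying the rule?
100

Step 1: Original sum of amount = 3577
Step 2: 2 records have tier = 'premium'
Step 3: Each affected record changes by -50
Step 4: Total change = 2 × -50 = -100
Step 5: New sum = 3577 + -100 = 3477
Step 6: Difference = |3477 - 3577| = 100
        (Sum decreased by 100)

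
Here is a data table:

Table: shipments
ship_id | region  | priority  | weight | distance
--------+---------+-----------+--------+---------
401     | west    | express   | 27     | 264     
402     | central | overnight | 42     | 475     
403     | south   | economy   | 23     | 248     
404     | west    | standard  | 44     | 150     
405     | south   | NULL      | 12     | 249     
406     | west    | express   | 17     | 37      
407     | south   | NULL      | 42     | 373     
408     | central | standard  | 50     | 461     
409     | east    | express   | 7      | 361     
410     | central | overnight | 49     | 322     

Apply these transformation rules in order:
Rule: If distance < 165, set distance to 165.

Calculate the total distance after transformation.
3083

Step 1: 2 records have distance < 165
Step 2: These records originally summed to 187
Step 3: After setting to minimum: 2 × 165 = 330
Step 4: Unaffected records sum: 2753
Step 5: Final sum = 330 + 2753 = 3083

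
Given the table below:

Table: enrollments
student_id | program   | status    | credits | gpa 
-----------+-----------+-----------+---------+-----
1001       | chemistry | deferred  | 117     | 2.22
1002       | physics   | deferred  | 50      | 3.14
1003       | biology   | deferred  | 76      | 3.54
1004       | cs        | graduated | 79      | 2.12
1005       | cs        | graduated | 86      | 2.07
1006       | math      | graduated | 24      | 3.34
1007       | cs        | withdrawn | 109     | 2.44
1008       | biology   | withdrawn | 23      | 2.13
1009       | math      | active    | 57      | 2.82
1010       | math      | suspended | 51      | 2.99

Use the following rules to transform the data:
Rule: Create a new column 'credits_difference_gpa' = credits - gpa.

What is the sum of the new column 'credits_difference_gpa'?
645.19

Step 1: For each record, compute credits - gpa
Example calculations:
  117 - 2.22 = 114.78
  50 - 3.14 = 46.86
  76 - 3.54 = 72.46
  ...
Step 2: Sum all derived values
Step 3: Total = 645.19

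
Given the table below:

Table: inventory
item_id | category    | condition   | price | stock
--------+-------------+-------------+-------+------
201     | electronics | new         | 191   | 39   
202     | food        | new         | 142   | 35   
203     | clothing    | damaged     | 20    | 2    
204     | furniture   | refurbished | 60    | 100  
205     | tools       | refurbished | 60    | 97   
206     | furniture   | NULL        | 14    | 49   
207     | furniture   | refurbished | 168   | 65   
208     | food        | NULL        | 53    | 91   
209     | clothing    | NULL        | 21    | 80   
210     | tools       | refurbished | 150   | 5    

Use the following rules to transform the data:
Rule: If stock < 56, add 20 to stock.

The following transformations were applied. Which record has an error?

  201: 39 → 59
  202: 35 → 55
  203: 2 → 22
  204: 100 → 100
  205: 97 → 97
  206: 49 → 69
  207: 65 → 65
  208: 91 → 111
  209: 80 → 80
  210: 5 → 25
Record 208 has an error. The correct transformed value should be 91, not 111.

Step 1: Check each record against the rule
Step 2: Record 208 has stock = 91
Step 3: Since 91 >= 56, the bonus should not have been applied
Step 4: Correct value = 91, but claimed value = 111
Conclusion: Record 208 has the error.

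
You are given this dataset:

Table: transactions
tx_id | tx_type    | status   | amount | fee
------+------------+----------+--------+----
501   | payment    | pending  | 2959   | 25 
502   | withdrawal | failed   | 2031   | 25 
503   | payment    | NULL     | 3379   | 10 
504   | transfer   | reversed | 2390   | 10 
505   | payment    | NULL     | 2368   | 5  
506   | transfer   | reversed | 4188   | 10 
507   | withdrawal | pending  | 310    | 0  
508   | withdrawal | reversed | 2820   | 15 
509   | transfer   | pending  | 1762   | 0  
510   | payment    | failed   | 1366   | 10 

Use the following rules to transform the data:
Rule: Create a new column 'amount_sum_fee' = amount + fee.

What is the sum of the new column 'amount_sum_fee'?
23683

Step 1: For each record, compute amount + fee
Example calculations:
  2959 + 25 = 2984
  2031 + 25 = 2056
  3379 + 10 = 3389
  ...
Step 2: Sum all derived values
Step 3: Total = 23683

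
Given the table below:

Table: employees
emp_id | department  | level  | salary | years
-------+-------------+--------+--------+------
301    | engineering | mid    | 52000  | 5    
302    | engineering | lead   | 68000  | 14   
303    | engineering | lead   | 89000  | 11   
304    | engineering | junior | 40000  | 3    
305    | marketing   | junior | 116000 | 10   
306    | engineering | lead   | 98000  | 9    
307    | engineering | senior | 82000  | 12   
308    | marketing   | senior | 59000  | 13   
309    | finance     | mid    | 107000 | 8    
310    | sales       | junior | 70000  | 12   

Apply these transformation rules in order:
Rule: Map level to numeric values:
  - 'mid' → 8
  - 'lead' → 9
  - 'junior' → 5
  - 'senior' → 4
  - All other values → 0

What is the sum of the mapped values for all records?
66

Step 1: Apply mapping to each record
Step 2: Count by status:
  'mid': 2 records × 8 = 16
  'lead': 3 records × 9 = 27
  'junior': 3 records × 5 = 15
  'senior': 2 records × 4 = 8
Step 3: Sum all mapped values = 66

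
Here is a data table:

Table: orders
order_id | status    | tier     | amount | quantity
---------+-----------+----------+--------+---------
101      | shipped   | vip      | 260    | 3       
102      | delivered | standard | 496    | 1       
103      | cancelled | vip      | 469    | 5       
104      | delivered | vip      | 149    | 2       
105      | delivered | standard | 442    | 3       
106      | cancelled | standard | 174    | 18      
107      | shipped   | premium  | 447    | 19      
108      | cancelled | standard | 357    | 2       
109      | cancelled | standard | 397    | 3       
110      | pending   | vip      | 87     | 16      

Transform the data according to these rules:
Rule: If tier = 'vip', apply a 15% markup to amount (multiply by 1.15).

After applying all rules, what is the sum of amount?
3422.75

Step 1: Records with tier = 'vip' have total amount = 965
Step 2: Apply multiplier: 965 × 1.15 = 1109.75
Step 3: Other records total: 2313
Step 4: Final sum = 1109.75 + 2313 = 3422.75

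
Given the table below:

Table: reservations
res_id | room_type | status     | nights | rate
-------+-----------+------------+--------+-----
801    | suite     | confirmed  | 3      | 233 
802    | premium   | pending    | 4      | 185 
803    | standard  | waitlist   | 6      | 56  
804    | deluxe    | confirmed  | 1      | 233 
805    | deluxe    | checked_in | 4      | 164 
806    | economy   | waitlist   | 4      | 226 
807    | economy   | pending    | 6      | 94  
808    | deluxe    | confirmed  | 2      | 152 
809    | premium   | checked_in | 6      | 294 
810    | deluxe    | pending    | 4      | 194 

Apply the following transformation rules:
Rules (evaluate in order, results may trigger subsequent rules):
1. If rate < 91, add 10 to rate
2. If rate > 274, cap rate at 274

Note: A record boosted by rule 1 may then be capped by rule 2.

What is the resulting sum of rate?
1821

Step 1: Apply rule 1 to records with rate < 91
  - 1 records get bonus of 10
  - Of these, 0 records then exceed 274 and get capped
Step 2: Apply rule 2 to records with rate > 274
  - 1 records (original) are capped
Step 3: Calculate final sum = 1821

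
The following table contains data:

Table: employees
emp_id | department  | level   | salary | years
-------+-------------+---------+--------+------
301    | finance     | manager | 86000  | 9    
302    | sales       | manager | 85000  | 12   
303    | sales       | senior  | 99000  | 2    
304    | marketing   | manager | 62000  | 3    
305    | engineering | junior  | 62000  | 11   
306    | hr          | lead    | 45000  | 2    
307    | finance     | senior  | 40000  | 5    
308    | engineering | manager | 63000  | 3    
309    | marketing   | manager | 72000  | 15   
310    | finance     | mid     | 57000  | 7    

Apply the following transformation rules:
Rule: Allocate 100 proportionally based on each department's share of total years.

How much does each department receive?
engineering: 20.29, finance: 30.43, hr: 2.9, marketing: 26.09, sales: 20.29

Step 1: Calculate total years = 69
Step 2: Calculate each department's proportion:
  engineering: 14/69 = 20.29% → 20.29
  finance: 21/69 = 30.43% → 30.43
  hr: 2/69 = 2.90% → 2.9
  marketing: 18/69 = 26.09% → 26.09
  sales: 14/69 = 20.29% → 20.29
Step 3: Verify: sum of allocations ≈ 100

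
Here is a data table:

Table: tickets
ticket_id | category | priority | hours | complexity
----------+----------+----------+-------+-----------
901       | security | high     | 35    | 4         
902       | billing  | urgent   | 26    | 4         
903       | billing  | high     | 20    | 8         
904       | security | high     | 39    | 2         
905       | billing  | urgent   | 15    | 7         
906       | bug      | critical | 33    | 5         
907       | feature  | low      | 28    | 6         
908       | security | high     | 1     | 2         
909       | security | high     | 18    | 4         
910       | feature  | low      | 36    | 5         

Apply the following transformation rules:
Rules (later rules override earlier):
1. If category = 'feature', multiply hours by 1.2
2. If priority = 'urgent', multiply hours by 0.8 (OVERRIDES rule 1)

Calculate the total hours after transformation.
255.6

Step 1: Rule 2 takes priority for records with priority = 'urgent'
  - 2 records: 41 × 0.8 = 32.8
Step 2: Rule 1 applies to remaining records with category = 'feature'
  - 2 records: 64 × 1.2 = 76.8
Step 3: Other records unchanged: 146
Step 4: Final sum = 32.8 + 76.8 + 146 = 255.6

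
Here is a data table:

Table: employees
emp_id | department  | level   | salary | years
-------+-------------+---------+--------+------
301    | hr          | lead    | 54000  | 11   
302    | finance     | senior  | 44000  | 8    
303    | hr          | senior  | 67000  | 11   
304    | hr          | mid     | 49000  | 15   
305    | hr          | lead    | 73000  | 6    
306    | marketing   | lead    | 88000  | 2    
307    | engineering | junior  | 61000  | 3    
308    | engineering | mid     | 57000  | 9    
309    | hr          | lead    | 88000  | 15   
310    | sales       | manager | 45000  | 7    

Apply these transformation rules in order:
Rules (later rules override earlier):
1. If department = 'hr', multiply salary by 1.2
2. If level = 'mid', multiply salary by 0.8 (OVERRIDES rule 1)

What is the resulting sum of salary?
661200.0

Step 1: Rule 2 takes priority for records with level = 'mid'
  - 2 records: 106000 × 0.8 = 84800.0
Step 2: Rule 1 applies to remaining records with department = 'hr'
  - 4 records: 282000 × 1.2 = 338400.0
Step 3: Other records unchanged: 238000
Step 4: Final sum = 84800.0 + 338400.0 + 238000 = 661200.0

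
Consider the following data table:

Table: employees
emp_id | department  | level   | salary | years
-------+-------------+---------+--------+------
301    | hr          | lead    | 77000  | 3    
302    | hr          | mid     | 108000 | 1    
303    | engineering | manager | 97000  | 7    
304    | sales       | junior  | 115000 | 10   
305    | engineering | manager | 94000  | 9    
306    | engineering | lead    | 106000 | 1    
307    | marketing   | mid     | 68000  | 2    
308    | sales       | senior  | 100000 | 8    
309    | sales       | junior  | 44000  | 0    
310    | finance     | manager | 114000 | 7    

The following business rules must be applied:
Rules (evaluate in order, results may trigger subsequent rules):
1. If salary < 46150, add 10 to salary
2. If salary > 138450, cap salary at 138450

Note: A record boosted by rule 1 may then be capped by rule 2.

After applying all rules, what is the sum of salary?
923010

Step 1: Apply rule 1 to records with salary < 46150
  - 1 records get bonus of 10
  - Of these, 0 records then exceed 138450 and get capped
Step 2: Apply rule 2 to records with salary > 138450
  - 0 records (original) are capped
Step 3: Calculate final sum = 923010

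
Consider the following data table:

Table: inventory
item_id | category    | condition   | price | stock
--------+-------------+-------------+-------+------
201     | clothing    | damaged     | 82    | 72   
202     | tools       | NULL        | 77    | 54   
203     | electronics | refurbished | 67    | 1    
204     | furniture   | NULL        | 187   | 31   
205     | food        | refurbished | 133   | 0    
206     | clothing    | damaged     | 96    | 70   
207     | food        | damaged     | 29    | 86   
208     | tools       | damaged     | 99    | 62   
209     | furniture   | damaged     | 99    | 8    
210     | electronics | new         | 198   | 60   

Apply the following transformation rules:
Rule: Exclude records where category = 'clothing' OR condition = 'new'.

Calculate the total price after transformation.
691

Step 1: Find records where category = 'clothing' OR condition = 'new'
Step 2: 3 records match, summing to 376
Step 3: Original sum: 1067
Step 4: Remaining sum = 1067 - 376 = 691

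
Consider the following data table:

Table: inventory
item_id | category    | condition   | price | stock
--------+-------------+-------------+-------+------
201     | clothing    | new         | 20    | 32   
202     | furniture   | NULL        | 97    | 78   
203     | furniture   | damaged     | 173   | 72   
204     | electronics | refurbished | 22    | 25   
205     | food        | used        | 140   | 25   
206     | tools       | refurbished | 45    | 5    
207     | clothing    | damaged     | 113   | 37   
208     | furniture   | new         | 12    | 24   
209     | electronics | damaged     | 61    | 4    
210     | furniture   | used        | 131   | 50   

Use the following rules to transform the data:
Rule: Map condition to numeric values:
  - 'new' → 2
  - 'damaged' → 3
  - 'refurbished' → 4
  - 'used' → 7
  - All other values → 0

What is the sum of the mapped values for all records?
35

Step 1: Apply mapping to each record
Step 2: Count by status:
  'new': 2 records × 2 = 4
  'damaged': 3 records × 3 = 9
  'refurbished': 2 records × 4 = 8
  'used': 2 records × 7 = 14
Step 3: Sum all mapped values = 35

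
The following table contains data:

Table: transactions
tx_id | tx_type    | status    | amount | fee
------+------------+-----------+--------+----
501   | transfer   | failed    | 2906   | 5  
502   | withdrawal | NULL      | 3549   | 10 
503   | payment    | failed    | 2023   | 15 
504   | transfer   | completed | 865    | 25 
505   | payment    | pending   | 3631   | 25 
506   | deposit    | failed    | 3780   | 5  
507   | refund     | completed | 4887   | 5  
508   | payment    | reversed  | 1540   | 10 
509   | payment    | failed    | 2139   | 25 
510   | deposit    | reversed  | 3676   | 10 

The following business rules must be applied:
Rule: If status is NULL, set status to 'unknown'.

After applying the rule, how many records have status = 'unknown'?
1

Step 1: Count records where status IS NULL
Step 2: Found 1 records with NULL status
Step 3: These records will have status set to 'unknown'
Step 4: Records already having status = 'unknown': 0
Step 5: Answer: 1 + 0 = 1 records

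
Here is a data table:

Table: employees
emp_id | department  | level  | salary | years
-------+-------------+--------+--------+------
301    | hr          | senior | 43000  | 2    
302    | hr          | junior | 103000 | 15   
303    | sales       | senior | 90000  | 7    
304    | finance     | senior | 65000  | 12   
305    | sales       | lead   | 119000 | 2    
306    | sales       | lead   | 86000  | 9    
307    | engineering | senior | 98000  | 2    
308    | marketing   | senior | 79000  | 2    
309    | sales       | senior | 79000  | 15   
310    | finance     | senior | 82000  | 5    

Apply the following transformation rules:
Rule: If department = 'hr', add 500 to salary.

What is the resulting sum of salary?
845000

Step 1: Count records where department = 'hr': 2
Step 2: Total bonus added: 2 × 500 = 1000
Step 3: Original sum of salary: 844000
Step 4: Final sum = 844000 + 1000 = 845000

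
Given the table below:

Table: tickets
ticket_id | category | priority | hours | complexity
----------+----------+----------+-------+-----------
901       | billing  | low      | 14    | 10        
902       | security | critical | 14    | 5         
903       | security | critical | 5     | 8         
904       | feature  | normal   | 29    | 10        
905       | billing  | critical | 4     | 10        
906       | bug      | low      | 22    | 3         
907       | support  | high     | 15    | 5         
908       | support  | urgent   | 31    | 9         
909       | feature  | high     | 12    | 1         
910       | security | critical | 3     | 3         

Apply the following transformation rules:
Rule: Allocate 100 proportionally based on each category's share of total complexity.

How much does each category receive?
billing: 31.25, bug: 4.69, feature: 17.19, security: 25.0, support: 21.88

Step 1: Calculate total complexity = 64
Step 2: Calculate each category's proportion:
  billing: 20/64 = 31.25% → 31.25
  bug: 3/64 = 4.69% → 4.69
  feature: 11/64 = 17.19% → 17.19
  security: 16/64 = 25.00% → 25.0
  support: 14/64 = 21.88% → 21.88
Step 3: Verify: sum of allocations ≈ 100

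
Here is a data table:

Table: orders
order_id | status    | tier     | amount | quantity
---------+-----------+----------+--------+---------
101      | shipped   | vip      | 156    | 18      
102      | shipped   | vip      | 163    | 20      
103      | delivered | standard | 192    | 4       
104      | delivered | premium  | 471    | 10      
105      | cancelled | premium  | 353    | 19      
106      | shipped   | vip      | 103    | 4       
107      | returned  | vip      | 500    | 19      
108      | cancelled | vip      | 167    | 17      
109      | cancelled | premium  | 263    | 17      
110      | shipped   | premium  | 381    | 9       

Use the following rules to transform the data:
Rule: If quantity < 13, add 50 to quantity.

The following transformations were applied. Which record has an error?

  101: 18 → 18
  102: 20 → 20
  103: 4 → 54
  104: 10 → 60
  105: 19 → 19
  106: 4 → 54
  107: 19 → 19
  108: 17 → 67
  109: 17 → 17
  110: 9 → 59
Record 108 has an error. The correct transformed value should be 17, not 67.

Step 1: Check each record against the rule
Step 2: Record 108 has quantity = 17
Step 3: Since 17 >= 13, the bonus should not have been applied
Step 4: Correct value = 17, but claimed value = 67
Conclusion: Record 108 has the error.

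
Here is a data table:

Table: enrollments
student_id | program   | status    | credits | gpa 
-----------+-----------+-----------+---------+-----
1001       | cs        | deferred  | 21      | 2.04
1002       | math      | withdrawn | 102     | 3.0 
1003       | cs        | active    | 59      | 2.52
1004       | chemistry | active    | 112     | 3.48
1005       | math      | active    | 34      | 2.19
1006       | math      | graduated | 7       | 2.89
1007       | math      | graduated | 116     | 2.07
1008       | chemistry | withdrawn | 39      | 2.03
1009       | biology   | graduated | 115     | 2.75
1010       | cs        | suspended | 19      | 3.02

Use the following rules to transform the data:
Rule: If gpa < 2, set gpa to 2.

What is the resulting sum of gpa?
25.99

Step 1: 0 records have gpa < 2
Step 2: These records originally summed to 0
Step 3: After setting to minimum: 0 × 2 = 0
Step 4: Unaffected records sum: 25.99
Step 5: Final sum = 0 + 25.99 = 25.99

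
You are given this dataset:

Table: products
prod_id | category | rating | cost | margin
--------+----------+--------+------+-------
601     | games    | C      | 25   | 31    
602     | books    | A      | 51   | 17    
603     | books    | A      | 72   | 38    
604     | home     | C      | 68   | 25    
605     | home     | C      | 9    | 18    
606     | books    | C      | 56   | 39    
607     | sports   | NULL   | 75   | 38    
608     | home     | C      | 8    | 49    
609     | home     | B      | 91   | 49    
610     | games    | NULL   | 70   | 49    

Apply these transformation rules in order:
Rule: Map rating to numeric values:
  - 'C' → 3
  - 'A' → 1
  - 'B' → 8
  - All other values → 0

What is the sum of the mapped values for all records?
25

Step 1: Apply mapping to each record
Step 2: Count by status:
  'C': 5 records × 3 = 15
  'A': 2 records × 1 = 2
  'B': 1 records × 8 = 8
Step 3: Sum all mapped values = 25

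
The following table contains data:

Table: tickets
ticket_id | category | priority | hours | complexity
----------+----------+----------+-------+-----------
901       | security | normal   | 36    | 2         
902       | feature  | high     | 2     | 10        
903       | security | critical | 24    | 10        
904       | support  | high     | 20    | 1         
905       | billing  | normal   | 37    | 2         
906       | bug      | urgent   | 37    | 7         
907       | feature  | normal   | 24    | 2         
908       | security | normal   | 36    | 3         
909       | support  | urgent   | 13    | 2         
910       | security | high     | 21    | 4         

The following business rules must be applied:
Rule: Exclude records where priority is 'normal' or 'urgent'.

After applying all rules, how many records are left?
4

Step 1: Count records to exclude
  - 4 (normal) + 2 (urgent) = 6 records
Step 2: Total records: 10
Step 3: Remaining = 10 - 6 = 4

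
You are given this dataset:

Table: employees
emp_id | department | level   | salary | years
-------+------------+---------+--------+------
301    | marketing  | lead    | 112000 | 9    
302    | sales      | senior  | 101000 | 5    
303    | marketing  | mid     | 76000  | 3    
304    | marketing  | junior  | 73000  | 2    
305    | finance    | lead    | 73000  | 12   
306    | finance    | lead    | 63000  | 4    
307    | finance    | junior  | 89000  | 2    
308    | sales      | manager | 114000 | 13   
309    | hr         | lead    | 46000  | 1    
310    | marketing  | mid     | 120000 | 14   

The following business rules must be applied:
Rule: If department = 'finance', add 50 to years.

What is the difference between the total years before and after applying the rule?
150

Step 1: Original sum of years = 65
Step 2: 3 records have department = 'finance'
Step 3: Each affected record changes by 50
Step 4: Total change = 3 × 50 = 150
Step 5: New sum = 65 + 150 = 215
Step 6: Difference = |215 - 65| = 150
        (Sum increased by 150)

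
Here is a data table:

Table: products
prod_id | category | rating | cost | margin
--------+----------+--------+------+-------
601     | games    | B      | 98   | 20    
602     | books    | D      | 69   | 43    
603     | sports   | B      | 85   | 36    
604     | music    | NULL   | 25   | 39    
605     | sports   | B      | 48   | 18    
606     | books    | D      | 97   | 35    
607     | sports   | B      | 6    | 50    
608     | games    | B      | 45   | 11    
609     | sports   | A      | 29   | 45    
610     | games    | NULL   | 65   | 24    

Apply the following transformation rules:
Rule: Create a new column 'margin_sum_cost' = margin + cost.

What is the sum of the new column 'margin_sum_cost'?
888

Step 1: For each record, compute margin + cost
Example calculations:
  20 + 98 = 118
  43 + 69 = 112
  36 + 85 = 121
  ...
Step 2: Sum all derived values
Step 3: Total = 888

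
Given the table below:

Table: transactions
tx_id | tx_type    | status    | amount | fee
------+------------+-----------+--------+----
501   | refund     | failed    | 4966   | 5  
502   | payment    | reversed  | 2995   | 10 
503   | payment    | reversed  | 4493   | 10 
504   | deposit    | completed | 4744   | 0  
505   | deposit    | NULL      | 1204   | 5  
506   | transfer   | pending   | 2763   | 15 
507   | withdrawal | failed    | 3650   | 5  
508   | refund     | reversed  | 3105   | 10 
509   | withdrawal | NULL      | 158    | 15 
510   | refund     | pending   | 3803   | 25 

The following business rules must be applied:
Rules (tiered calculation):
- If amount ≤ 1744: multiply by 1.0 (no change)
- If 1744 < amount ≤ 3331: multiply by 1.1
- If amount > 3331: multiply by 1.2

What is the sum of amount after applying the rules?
37098.5

Step 1: Tier 1 (amount ≤ 1744): 2 records, sum = 1362 × 1.0 = 1362.0
Step 2: Tier 2 (1744 < amount ≤ 3331): 3 records, sum = 8863 × 1.1 = 9749.3
Step 3: Tier 3 (amount > 3331): 5 records, sum = 21656 × 1.2 = 25987.2
Step 4: Final sum = 1362.0 + 9749.3 + 25987.2 = 37098.5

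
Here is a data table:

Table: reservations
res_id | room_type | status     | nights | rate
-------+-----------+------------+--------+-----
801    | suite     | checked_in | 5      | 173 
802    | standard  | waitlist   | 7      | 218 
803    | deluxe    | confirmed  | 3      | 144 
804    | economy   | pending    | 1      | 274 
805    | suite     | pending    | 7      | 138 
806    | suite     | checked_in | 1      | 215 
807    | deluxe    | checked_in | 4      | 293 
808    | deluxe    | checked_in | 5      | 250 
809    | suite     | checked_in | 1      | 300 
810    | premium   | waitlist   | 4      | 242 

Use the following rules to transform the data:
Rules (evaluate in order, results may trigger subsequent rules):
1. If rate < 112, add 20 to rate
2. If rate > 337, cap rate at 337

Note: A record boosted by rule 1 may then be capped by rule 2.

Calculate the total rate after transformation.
2247

Step 1: Apply rule 1 to records with rate < 112
  - 0 records get bonus of 20
  - Of these, 0 records then exceed 337 and get capped
Step 2: Apply rule 2 to records with rate > 337
  - 0 records (original) are capped
Step 3: Calculate final sum = 2247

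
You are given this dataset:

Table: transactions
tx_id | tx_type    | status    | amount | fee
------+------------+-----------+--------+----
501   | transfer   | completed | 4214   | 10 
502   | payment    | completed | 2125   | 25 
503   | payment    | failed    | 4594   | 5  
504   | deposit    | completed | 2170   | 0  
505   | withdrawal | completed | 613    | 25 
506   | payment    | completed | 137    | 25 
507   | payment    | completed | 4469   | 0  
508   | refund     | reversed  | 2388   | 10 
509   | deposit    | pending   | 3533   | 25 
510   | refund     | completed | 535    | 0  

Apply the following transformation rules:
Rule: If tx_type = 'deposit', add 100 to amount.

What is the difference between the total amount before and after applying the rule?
200

Step 1: Original sum of amount = 24778
Step 2: 2 records have tx_type = 'deposit'
Step 3: Each affected record changes by 100
Step 4: Total change = 2 × 100 = 200
Step 5: New sum = 24778 + 200 = 24978
Step 6: Difference = |24978 - 24778| = 200
        (Sum increased by 200)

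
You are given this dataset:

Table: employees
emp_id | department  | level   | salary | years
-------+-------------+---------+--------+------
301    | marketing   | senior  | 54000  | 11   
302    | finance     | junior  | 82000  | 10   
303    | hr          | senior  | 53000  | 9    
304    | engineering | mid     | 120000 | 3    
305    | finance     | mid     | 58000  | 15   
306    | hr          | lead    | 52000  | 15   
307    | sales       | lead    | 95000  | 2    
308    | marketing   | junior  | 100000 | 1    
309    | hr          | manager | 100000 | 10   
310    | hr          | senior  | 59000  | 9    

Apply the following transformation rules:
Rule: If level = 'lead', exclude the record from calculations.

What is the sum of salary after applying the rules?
626000

Step 1: Identify records where level = 'lead'
Step 2: The excluded records sum to 147000
Step 3: Original total salary = 773000
Step 4: Remaining total = 773000 - 147000 = 626000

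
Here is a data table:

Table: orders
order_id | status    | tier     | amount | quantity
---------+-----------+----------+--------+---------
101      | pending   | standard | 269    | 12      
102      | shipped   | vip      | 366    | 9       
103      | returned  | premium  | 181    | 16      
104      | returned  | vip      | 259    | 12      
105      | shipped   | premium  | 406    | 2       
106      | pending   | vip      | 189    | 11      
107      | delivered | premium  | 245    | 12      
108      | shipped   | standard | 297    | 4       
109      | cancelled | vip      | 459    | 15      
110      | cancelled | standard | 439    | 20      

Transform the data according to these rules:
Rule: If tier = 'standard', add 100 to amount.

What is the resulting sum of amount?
3410

Step 1: Count records where tier = 'standard': 3
Step 2: Total bonus added: 3 × 100 = 300
Step 3: Original sum of amount: 3110
Step 4: Final sum = 3110 + 300 = 3410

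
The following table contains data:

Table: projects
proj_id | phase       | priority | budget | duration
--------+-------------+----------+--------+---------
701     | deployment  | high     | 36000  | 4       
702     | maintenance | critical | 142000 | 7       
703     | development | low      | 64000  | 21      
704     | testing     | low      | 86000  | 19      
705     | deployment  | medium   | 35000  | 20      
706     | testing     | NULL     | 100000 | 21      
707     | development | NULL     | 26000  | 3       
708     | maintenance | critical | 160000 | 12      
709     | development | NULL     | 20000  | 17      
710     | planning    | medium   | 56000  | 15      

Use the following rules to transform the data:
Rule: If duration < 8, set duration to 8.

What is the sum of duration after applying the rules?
149

Step 1: 3 records have duration < 8
Step 2: These records originally summed to 14
Step 3: After setting to minimum: 3 × 8 = 24
Step 4: Unaffected records sum: 125
Step 5: Final sum = 24 + 125 = 149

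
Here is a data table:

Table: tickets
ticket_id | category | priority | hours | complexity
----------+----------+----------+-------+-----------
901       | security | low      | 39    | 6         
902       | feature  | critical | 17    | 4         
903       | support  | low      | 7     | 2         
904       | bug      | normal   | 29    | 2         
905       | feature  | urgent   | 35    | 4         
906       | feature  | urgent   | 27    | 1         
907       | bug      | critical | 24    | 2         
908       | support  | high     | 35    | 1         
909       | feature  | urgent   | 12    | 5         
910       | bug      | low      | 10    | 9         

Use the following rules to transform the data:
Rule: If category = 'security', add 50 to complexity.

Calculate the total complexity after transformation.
86

Step 1: Count records where category = 'security': 1
Step 2: Total bonus added: 1 × 50 = 50
Step 3: Original sum of complexity: 36
Step 4: Final sum = 36 + 50 = 86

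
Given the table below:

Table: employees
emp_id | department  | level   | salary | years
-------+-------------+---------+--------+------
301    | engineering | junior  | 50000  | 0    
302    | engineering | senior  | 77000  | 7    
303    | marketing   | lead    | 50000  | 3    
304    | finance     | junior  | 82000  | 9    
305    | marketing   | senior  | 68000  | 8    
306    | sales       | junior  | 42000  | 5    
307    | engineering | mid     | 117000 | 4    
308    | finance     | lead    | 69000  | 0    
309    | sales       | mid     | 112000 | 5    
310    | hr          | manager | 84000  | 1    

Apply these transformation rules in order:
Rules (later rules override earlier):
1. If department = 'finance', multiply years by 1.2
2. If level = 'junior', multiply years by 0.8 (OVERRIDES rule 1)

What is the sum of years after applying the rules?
39.2

Step 1: Rule 2 takes priority for records with level = 'junior'
  - 3 records: 14 × 0.8 = 11.2
Step 2: Rule 1 applies to remaining records with department = 'finance'
  - 1 records: 0 × 1.2 = 0.0
Step 3: Other records unchanged: 28
Step 4: Final sum = 11.2 + 0.0 + 28 = 39.2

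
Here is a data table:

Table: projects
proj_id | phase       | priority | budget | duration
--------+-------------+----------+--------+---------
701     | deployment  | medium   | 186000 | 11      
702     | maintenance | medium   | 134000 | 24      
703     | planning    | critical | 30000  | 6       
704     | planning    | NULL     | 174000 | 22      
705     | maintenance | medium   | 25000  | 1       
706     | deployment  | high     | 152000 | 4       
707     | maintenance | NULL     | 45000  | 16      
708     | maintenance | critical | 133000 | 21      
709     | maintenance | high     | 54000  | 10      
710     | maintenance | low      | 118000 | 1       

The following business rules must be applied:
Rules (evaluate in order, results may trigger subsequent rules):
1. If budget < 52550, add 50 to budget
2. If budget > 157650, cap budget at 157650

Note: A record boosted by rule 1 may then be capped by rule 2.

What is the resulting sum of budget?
1006450

Step 1: Apply rule 1 to records with budget < 52550
  - 3 records get bonus of 50
  - Of these, 0 records then exceed 157650 and get capped
Step 2: Apply rule 2 to records with budget > 157650
  - 2 records (original) are capped
Step 3: Calculate final sum = 1006450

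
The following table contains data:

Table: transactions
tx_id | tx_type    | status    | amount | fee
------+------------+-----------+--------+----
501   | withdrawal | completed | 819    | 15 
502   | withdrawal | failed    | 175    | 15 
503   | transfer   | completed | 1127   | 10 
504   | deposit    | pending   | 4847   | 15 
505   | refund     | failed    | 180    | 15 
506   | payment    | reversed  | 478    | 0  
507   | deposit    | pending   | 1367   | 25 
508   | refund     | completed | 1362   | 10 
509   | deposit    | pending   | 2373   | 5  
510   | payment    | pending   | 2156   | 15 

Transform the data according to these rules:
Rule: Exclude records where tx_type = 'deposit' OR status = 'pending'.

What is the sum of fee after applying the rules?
65

Step 1: Find records where tx_type = 'deposit' OR status = 'pending'
Step 2: 4 records match, summing to 60
Step 3: Original sum: 125
Step 4: Remaining sum = 125 - 60 = 65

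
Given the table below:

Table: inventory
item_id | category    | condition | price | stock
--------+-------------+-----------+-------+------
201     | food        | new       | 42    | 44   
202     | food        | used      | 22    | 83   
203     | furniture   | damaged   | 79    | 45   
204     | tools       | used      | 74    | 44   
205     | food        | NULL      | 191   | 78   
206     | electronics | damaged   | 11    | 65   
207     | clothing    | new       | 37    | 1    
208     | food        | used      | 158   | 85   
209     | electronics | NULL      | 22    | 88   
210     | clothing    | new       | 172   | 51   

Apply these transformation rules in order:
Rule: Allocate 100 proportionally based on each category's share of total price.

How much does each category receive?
clothing: 25.87, electronics: 4.08, food: 51.11, furniture: 9.78, tools: 9.16

Step 1: Calculate total price = 808
Step 2: Calculate each category's proportion:
  clothing: 209/808 = 25.87% → 25.87
  electronics: 33/808 = 4.08% → 4.08
  food: 413/808 = 51.11% → 51.11
  furniture: 79/808 = 9.78% → 9.78
  tools: 74/808 = 9.16% → 9.16
Step 3: Verify: sum of allocations ≈ 100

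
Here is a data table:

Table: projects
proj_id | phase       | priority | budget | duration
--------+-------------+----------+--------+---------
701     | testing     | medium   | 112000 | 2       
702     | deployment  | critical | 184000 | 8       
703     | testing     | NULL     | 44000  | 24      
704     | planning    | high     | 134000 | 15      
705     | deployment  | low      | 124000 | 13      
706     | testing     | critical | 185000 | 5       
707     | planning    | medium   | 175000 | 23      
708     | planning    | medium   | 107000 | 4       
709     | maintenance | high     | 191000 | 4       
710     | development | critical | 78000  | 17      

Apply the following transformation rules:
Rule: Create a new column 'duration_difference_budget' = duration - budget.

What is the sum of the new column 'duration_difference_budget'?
-1333885

Step 1: For each record, compute duration - budget
Example calculations:
  2 - 112000 = -111998
  8 - 184000 = -183992
  24 - 44000 = -43976
  ...
Step 2: Sum all derived values
Step 3: Total = -1333885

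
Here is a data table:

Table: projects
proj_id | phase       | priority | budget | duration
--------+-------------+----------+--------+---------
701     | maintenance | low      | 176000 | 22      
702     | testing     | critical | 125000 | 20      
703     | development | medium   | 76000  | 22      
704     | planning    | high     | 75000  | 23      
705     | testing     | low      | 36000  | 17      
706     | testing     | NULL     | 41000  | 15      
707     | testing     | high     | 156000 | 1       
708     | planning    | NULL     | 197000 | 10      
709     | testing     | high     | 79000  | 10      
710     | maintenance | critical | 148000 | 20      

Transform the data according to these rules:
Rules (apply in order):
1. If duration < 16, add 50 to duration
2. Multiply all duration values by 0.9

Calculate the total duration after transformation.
324.0

Step 1: Apply Rule 1 - Add 50 to records with duration < 16
  - 4 records affected: 36 + (4 × 50) = 236
  - Unaffected records: 124
  - Sum after Rule 1: 360
Step 2: Apply Rule 2 - Multiply all by 0.9
  - 360 × 0.9 = 324.0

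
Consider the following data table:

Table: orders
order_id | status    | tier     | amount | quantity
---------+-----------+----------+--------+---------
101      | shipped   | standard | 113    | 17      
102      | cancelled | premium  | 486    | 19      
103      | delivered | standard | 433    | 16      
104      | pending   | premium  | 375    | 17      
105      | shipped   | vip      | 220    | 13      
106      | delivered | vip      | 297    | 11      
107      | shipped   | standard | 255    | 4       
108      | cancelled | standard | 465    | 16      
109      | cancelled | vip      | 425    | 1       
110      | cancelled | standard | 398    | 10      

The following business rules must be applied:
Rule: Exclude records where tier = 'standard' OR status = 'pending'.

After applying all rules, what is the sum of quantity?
44

Step 1: Find records where tier = 'standard' OR status = 'pending'
Step 2: 6 records match, summing to 80
Step 3: Original sum: 124
Step 4: Remaining sum = 124 - 80 = 44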